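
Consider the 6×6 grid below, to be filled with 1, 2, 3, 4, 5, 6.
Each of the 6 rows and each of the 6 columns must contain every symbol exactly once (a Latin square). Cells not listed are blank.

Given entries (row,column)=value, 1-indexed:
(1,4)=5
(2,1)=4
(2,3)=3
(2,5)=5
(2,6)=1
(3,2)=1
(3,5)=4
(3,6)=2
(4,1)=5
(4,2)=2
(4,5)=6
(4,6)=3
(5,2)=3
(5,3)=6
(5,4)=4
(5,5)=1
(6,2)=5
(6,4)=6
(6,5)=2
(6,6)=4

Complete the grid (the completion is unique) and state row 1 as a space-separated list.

Row 1, column 5: row 1 has {5} and column 5 has {1, 2, 4, 5, 6}, leaving only 3.
Row 1, column 6: row 1 has {3, 5} and column 6 has {1, 2, 3, 4}, leaving only 6.
Row 1, column 2: row 1 has {3, 5, 6} and column 2 has {1, 2, 3, 5}, leaving only 4.
Row 2, column 2: row 2 has {1, 3, 4, 5} and column 2 has {1, 2, 3, 4, 5}, leaving only 6.
Row 2, column 4: row 2 has {1, 3, 4, 5, 6} and column 4 has {4, 5, 6}, leaving only 2.
Row 3, column 3: row 3 has {1, 2, 4} and column 3 has {3, 6}, leaving only 5.
Row 3, column 4: row 3 has {1, 2, 4, 5} and column 4 has {2, 4, 5, 6}, leaving only 3.
Row 3, column 1: row 3 has {1, 2, 3, 4, 5} and column 1 has {4, 5}, leaving only 6.
Row 4, column 4: row 4 has {2, 3, 5, 6} and column 4 has {2, 3, 4, 5, 6}, leaving only 1.
Row 4, column 3: row 4 has {1, 2, 3, 5, 6} and column 3 has {3, 5, 6}, leaving only 4.
Row 5, column 1: row 5 has {1, 3, 4, 6} and column 1 has {4, 5, 6}, leaving only 2.
Row 1, column 1: row 1 has {3, 4, 5, 6} and column 1 has {2, 4, 5, 6}, leaving only 1.
Row 1, column 3: row 1 has {1, 3, 4, 5, 6} and column 3 has {3, 4, 5, 6}, leaving only 2.
So row 1 reads: 1 4 2 5 3 6.

1 4 2 5 3 6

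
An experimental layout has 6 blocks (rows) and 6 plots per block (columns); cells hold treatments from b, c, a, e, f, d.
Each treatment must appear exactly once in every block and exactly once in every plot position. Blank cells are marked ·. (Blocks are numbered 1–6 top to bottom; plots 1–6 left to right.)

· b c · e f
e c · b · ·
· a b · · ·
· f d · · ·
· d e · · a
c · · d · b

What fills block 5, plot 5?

c

Block 1, plot 4: block 1 has {b, c, e, f} and plot 4 has {b, d}, leaving only a.
Block 1, plot 1: block 1 has {b, c, a, e, f} and plot 1 has {c, e}, leaving only d.
Block 2, plot 6: block 2 has {b, c, e} and plot 6 has {b, a, f}, leaving only d.
Block 3, plot 1: block 3 has {b, a} and plot 1 has {c, e, d}, leaving only f.
Block 5, plot 1: block 5 has {a, e, d} and plot 1 has {c, e, f, d}, leaving only b.
Block 4, plot 1: block 4 has {f, d} and plot 1 has {b, c, e, f, d}, leaving only a.
Block 6, plot 2: block 6 has {b, c, d} and plot 2 has {b, c, a, f, d}, leaving only e.
Block 5, plot 5 is narrowed to {c, f}.
If it were f, then block 6, plot 5 would be left with no valid symbol.
So block 5, plot 5 must be c.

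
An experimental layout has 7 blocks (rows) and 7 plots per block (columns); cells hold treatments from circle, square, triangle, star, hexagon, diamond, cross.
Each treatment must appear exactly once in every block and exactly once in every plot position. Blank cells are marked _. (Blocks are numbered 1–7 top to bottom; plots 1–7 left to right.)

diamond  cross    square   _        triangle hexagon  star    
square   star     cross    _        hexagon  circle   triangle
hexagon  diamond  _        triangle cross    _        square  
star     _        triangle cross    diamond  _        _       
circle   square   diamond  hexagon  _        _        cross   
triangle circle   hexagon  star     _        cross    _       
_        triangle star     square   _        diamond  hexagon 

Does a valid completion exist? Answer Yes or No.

Yes

No block or plot among the givens repeats a symbol, and propagating forced cells runs into no contradiction.
One valid completion exists (for instance, diamond cross square circle triangle hexagon star / square star cross diamond hexagon circle triangle / hexagon diamond circle triangle cross star square / star hexagon triangle cross diamond square circle / circle square diamond hexagon star triangle cross / triangle circle hexagon star square cross diamond / cross triangle star square circle diamond hexagon).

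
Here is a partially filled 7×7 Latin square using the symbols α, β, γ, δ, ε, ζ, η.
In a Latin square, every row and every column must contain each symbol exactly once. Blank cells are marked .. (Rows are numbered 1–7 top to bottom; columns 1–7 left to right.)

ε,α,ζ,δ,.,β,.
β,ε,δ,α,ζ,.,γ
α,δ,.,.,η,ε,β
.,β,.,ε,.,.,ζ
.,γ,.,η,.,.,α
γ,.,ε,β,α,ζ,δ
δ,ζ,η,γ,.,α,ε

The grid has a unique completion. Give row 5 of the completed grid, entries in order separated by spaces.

ζ γ β η ε δ α

Row 5, column 1: row 5 has {α, γ, η} and column 1 has {α, β, γ, δ, ε}, leaving only ζ.
Row 5, column 3: row 5 has {α, γ, ζ, η} and column 3 has {δ, ε, ζ, η}, leaving only β.
Row 5, column 6: row 5 has {α, β, γ, ζ, η} and column 6 has {α, β, ε, ζ}, leaving only δ.
Row 5, column 5: row 5 has {α, β, γ, δ, ζ, η} and column 5 has {α, ζ, η}, leaving only ε.
So row 5 reads: ζ γ β η ε δ α.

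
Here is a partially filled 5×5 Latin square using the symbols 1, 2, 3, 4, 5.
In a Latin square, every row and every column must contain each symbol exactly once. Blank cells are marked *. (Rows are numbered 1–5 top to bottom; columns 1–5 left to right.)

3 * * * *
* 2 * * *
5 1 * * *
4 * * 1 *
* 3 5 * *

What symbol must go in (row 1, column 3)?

Row 2, column 1: row 2 has {2} and column 1 has {3, 4, 5}, leaving only 1.
Row 4, column 2: row 4 has {1, 4} and column 2 has {1, 2, 3}, leaving only 5.
Row 1, column 2: row 1 has {3} and column 2 has {1, 2, 3, 5}, leaving only 4.
Row 5, column 1: row 5 has {3, 5} and column 1 has {1, 3, 4, 5}, leaving only 2.
Row 5, column 4: row 5 has {2, 3, 5} and column 4 has {1}, leaving only 4.
Row 5, column 5: row 5 has {2, 3, 4, 5} and column 5 has {}, leaving only 1.
Row 1, column 3 is narrowed to {1, 2}.
If it were 2, then row 1, column 5 would be left with no valid symbol.
So row 1, column 3 must be 1.

1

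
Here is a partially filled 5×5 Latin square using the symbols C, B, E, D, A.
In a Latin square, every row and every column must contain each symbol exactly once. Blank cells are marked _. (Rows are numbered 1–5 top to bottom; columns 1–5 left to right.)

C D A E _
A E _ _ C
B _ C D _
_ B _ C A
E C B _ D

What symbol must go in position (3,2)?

Row 3 already has {C, B, D} and column 2 already has {C, B, E, D}, so row 3, column 2 must be A.

A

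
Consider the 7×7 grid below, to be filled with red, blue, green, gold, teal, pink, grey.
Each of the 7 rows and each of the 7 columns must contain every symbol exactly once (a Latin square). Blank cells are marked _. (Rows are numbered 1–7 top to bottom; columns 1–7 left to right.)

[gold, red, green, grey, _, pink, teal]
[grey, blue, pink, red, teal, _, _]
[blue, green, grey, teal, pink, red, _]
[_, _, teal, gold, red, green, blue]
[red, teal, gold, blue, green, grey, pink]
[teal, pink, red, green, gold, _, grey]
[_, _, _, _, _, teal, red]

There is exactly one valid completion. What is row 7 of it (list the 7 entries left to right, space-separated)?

green gold blue pink grey teal red

Row 7, column 3: row 7 has {red, teal} and column 3 has {red, green, gold, teal, pink, grey}, leaving only blue.
Row 7, column 4: row 7 has {red, blue, teal} and column 4 has {red, blue, green, gold, teal, grey}, leaving only pink.
Row 7, column 1: row 7 has {red, blue, teal, pink} and column 1 has {red, blue, gold, teal, grey}, leaving only green.
Row 7, column 5: row 7 has {red, blue, green, teal, pink} and column 5 has {red, green, gold, teal, pink}, leaving only grey.
Row 7, column 2: row 7 has {red, blue, green, teal, pink, grey} and column 2 has {red, blue, green, teal, pink}, leaving only gold.
So row 7 reads: green gold blue pink grey teal red.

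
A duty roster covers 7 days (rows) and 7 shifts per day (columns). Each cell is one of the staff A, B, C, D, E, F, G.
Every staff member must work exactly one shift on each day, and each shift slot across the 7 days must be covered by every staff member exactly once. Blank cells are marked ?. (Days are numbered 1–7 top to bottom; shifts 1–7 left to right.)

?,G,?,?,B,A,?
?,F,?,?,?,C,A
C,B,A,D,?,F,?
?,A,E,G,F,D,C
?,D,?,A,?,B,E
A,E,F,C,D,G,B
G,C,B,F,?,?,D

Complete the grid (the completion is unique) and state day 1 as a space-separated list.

Day 1, shift 4: day 1 has {A, B, G} and shift 4 has {A, C, D, F, G}, leaving only E.
Day 1, shift 7: day 1 has {A, B, E, G} and shift 7 has {A, B, C, D, E}, leaving only F.
Day 1, shift 1: day 1 has {A, B, E, F, G} and shift 1 has {A, C, G}, leaving only D.
Day 1, shift 3: day 1 has {A, B, D, E, F, G} and shift 3 has {A, B, E, F}, leaving only C.
So day 1 reads: D G C E B A F.

D G C E B A F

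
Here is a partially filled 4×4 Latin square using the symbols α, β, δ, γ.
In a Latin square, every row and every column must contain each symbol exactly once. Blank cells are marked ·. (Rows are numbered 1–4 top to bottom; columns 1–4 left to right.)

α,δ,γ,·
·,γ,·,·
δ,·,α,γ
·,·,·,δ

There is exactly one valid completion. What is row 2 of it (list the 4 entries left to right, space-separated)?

β γ δ α

Row 2, column 1: row 2 has {γ} and column 1 has {α, δ}, leaving only β.
Row 2, column 3: row 2 has {β, γ} and column 3 has {α, γ}, leaving only δ.
Row 2, column 4: row 2 has {β, δ, γ} and column 4 has {δ, γ}, leaving only α.
So row 2 reads: β γ δ α.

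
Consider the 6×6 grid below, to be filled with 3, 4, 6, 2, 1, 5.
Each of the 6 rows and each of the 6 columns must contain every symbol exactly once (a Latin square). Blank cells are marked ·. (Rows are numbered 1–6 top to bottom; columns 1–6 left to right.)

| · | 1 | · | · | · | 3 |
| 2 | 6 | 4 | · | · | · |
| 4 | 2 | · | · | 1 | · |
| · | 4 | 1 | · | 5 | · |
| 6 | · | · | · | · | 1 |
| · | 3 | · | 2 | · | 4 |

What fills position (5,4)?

3

Row 1, column 1: row 1 has {3, 1} and column 1 has {4, 6, 2}, leaving only 5.
Row 2, column 5: row 2 has {4, 6, 2} and column 5 has {1, 5}, leaving only 3.
Row 2, column 6: row 2 has {3, 4, 6, 2} and column 6 has {3, 4, 1}, leaving only 5.
Row 2, column 4: row 2 has {3, 4, 6, 2, 5} and column 4 has {2}, leaving only 1.
Row 3, column 6: row 3 has {4, 2, 1} and column 6 has {3, 4, 1, 5}, leaving only 6.
Row 4, column 1: row 4 has {4, 1, 5} and column 1 has {4, 6, 2, 5}, leaving only 3.
Row 4, column 4: row 4 has {3, 4, 1, 5} and column 4 has {2, 1}, leaving only 6.
Row 1, column 4: row 1 has {3, 1, 5} and column 4 has {6, 2, 1}, leaving only 4.
Row 4, column 6: row 4 has {3, 4, 6, 1, 5} and column 6 has {3, 4, 6, 1, 5}, leaving only 2.
Row 5, column 2: row 5 has {6, 1} and column 2 has {3, 4, 6, 2, 1}, leaving only 5.
Row 5 already has {6, 1, 5} and column 4 already has {4, 6, 2, 1}, so row 5, column 4 must be 3.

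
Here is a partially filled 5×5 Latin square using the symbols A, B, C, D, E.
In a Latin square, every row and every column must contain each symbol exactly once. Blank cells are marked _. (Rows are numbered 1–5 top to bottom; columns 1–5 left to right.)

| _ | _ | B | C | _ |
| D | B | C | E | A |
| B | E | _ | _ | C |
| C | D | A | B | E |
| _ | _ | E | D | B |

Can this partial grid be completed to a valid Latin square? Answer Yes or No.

No row or column among the givens repeats a symbol, and propagating forced cells runs into no contradiction.
One valid completion exists (for instance, E A B C D / D B C E A / B E D A C / C D A B E / A C E D B).

Yes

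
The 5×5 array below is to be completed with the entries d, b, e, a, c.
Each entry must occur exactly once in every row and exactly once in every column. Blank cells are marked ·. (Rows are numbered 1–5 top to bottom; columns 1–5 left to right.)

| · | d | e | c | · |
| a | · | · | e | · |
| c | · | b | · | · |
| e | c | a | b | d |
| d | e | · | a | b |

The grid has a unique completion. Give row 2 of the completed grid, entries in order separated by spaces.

Row 2, column 2: row 2 has {e, a} and column 2 has {d, e, c}, leaving only b.
Row 2, column 5: row 2 has {b, e, a} and column 5 has {d, b}, leaving only c.
Row 2, column 3: row 2 has {b, e, a, c} and column 3 has {b, e, a}, leaving only d.
So row 2 reads: a b d e c.

a b d e c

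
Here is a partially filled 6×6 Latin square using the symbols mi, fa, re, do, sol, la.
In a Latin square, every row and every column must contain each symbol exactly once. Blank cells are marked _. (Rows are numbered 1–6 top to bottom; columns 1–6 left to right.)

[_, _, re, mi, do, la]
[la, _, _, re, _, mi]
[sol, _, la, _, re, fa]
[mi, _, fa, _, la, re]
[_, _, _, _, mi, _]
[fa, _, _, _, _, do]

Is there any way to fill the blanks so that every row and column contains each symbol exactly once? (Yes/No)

Row 1, column 1: row 1 together with column 1 already contain {mi, fa, re, do, sol, la} — every symbol — so nothing can go there. The grid has no valid completion.

No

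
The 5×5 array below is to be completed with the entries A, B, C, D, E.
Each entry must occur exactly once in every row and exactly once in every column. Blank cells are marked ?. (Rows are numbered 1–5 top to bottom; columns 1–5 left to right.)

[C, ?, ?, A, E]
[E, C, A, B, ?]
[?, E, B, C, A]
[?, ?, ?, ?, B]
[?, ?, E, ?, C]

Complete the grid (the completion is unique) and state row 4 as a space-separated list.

A D C E B

Row 1, column 3: row 1 has {A, C, E} and column 3 has {A, B, E}, leaving only D.
Row 4, column 3: row 4 has {B} and column 3 has {A, B, D, E}, leaving only C.
Row 1, column 2: row 1 has {A, C, D, E} and column 2 has {C, E}, leaving only B.
Row 2, column 5: row 2 has {A, B, C, E} and column 5 has {A, B, C, E}, leaving only D.
Row 3, column 1: row 3 has {A, B, C, E} and column 1 has {C, E}, leaving only D.
Row 4, column 1: row 4 has {B, C} and column 1 has {C, D, E}, leaving only A.
Row 4, column 2: row 4 has {A, B, C} and column 2 has {B, C, E}, leaving only D.
Row 4, column 4: row 4 has {A, B, C, D} and column 4 has {A, B, C}, leaving only E.
So row 4 reads: A D C E B.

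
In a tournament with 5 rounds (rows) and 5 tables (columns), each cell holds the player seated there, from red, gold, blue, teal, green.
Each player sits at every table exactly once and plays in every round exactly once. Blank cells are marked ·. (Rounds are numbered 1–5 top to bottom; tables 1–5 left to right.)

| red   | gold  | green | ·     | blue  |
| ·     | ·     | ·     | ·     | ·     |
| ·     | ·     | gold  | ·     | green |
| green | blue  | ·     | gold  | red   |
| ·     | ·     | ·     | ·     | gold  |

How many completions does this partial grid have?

3

Round 1, table 4: eliminating its round and table leaves {teal}.
Round 2, table 1: eliminating its round and table leaves {gold, blue, teal}.
Round 2, table 2: eliminating its round and table leaves {red, teal, green}.
Round 2, table 3: eliminating its round and table leaves {red, blue, teal}.
Round 2, table 4: eliminating its round and table leaves {red, blue, teal, green}.
Round 2, table 5: eliminating its round and table leaves {teal}.
Round 3, table 1: eliminating its round and table leaves {blue, teal}.
Round 3, table 2: eliminating its round and table leaves {red, teal}.
Round 3, table 4: eliminating its round and table leaves {red, blue, teal}.
Round 4, table 3: eliminating its round and table leaves {teal}.
Round 5, table 1: eliminating its round and table leaves {blue, teal}.
Round 5, table 2: eliminating its round and table leaves {red, teal, green}.
Round 5, table 3: eliminating its round and table leaves {red, blue, teal}.
Round 5, table 4: eliminating its round and table leaves {red, blue, teal, green}.
Enumerating the assignments across these blanks that avoid any round or table repeat gives 3 completions.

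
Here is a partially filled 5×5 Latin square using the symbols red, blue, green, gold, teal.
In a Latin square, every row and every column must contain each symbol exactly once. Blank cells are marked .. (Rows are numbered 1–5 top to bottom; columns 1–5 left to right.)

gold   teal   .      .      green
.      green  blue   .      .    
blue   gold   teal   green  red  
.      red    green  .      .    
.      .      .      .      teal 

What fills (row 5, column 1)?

Row 1, column 3: row 1 has {green, gold, teal} and column 3 has {blue, green, teal}, leaving only red.
Row 1, column 4: row 1 has {red, green, gold, teal} and column 4 has {green}, leaving only blue.
Row 2, column 5: row 2 has {blue, green} and column 5 has {red, green, teal}, leaving only gold.
Row 4, column 1: row 4 has {red, green} and column 1 has {blue, gold}, leaving only teal.
Row 2, column 1: row 2 has {blue, green, gold} and column 1 has {blue, gold, teal}, leaving only red.
Row 5 already has {teal} and column 1 already has {red, blue, gold, teal}, so row 5, column 1 must be green.

green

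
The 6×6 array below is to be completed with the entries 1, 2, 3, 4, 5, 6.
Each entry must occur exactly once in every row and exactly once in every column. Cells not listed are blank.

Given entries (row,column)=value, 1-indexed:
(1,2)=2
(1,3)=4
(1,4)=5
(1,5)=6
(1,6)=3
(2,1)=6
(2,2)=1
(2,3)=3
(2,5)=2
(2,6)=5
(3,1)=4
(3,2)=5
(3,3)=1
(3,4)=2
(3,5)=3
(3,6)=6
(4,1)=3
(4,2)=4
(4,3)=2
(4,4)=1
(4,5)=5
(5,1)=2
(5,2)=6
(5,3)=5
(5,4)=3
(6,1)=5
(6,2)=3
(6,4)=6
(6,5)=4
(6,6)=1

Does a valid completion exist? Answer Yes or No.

No

Row 4, column 6: row 4 together with column 6 already contain {1, 2, 3, 4, 5, 6} — every symbol — so nothing can go there. The grid has no valid completion.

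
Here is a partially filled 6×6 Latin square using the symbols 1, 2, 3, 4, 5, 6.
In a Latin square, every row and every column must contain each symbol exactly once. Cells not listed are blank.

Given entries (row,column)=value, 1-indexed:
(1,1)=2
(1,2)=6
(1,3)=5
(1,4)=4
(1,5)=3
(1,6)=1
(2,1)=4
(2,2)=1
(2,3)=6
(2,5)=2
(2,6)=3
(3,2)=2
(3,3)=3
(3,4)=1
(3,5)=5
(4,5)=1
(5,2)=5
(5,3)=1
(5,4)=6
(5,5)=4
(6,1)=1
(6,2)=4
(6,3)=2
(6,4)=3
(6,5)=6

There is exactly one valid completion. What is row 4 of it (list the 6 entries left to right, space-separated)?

Row 4, column 2: row 4 has {1} and column 2 has {1, 2, 4, 5, 6}, leaving only 3.
Row 4, column 3: row 4 has {1, 3} and column 3 has {1, 2, 3, 5, 6}, leaving only 4.
Row 2, column 4: row 2 has {1, 2, 3, 4, 6} and column 4 has {1, 3, 4, 6}, leaving only 5.
Row 4, column 4: row 4 has {1, 3, 4} and column 4 has {1, 3, 4, 5, 6}, leaving only 2.
Row 3, column 1: row 3 has {1, 2, 3, 5} and column 1 has {1, 2, 4}, leaving only 6.
Row 4, column 1: row 4 has {1, 2, 3, 4} and column 1 has {1, 2, 4, 6}, leaving only 5.
Row 4, column 6: row 4 has {1, 2, 3, 4, 5} and column 6 has {1, 3}, leaving only 6.
So row 4 reads: 5 3 4 2 1 6.

5 3 4 2 1 6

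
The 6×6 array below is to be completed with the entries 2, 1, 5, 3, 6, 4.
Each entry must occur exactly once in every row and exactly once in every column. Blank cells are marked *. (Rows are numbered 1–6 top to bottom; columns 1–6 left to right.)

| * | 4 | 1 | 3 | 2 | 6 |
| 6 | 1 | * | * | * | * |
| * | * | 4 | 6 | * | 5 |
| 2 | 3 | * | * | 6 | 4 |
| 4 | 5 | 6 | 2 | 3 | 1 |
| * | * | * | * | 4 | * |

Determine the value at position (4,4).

1

Row 1, column 1: row 1 has {2, 1, 3, 6, 4} and column 1 has {2, 6, 4}, leaving only 5.
Row 2, column 5: row 2 has {1, 6} and column 5 has {2, 3, 6, 4}, leaving only 5.
Row 2, column 4: row 2 has {1, 5, 6} and column 4 has {2, 3, 6}, leaving only 4.
Row 3, column 2: row 3 has {5, 6, 4} and column 2 has {1, 5, 3, 4}, leaving only 2.
Row 3, column 5: row 3 has {2, 5, 6, 4} and column 5 has {2, 5, 3, 6, 4}, leaving only 1.
Row 3, column 1: row 3 has {2, 1, 5, 6, 4} and column 1 has {2, 5, 6, 4}, leaving only 3.
Row 4, column 3: row 4 has {2, 3, 6, 4} and column 3 has {1, 6, 4}, leaving only 5.
Row 4 already has {2, 5, 3, 6, 4} and column 4 already has {2, 3, 6, 4}, so row 4, column 4 must be 1.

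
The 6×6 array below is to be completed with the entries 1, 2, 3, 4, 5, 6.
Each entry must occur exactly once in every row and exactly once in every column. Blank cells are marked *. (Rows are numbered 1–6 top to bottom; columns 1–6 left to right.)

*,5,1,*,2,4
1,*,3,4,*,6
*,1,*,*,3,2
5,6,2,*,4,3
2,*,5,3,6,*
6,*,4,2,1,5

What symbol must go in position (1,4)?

Row 1 already has {1, 2, 4, 5} and column 4 already has {2, 3, 4}, so row 1, column 4 must be 6.

6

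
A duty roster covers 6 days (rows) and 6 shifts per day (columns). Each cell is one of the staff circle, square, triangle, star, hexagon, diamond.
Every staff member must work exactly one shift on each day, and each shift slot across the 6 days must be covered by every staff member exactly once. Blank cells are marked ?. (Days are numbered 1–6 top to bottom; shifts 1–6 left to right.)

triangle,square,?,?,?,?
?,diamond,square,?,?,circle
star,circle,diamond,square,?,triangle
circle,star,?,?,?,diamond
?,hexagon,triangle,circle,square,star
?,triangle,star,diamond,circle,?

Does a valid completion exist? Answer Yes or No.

Day 1, shift 6: day 1 has {square, triangle} and shift 6 has {circle, triangle, star, diamond}, so it must be hexagon.
Day 1, shift 3: day 1 has {square, triangle, hexagon} and shift 3 has {square, triangle, star, diamond}, so it must be circle.
Day 1, shift 4: day 1 has {circle, square, triangle, hexagon} and shift 4 has {circle, square, diamond}, so it must be star.
Day 1, shift 5: day 1 has {circle, square, triangle, star, hexagon} and shift 5 has {circle, square}, so it must be diamond.
Day 2, shift 1: day 2 has {circle, square, diamond} and shift 1 has {circle, triangle, star}, so it must be hexagon.
Day 2, shift 4: day 2 has {circle, square, hexagon, diamond} and shift 4 has {circle, square, star, diamond}, so it must be triangle.
Day 2, shift 5: day 2 has {circle, square, triangle, hexagon, diamond} and shift 5 has {circle, square, diamond}, so it must be star.
Day 3, shift 5: day 3 has {circle, square, triangle, star, diamond} and shift 5 has {circle, square, star, diamond}, so it must be hexagon.
Day 4, shift 3: day 4 has {circle, star, diamond} and shift 3 has {circle, square, triangle, star, diamond}, so it must be hexagon.
Now day 4, shift 4: day 4 together with shift 4 already contain {circle, square, triangle, star, hexagon, diamond} — every symbol — so nothing can go there. The grid has no valid completion.

No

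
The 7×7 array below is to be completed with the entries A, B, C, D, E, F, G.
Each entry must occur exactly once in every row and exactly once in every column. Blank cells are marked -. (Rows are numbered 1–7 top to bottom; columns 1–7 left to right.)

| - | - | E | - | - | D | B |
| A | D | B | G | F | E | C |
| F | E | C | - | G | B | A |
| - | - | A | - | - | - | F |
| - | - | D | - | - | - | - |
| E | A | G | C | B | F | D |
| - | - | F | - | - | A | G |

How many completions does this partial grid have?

Row 1, column 1: eliminating its row and column leaves {C, G}.
Row 1, column 2: eliminating its row and column leaves {C, F, G}.
Row 1, column 4: eliminating its row and column leaves {A, F}.
Row 1, column 5: eliminating its row and column leaves {A, C}.
Row 3, column 4: eliminating its row and column leaves {D}.
Row 4, column 1: eliminating its row and column leaves {B, C, D, G}.
Row 4, column 2: eliminating its row and column leaves {B, C, G}.
Row 4, column 4: eliminating its row and column leaves {B, D, E}.
Row 4, column 5: eliminating its row and column leaves {C, D, E}.
Row 4, column 6: eliminating its row and column leaves {C, G}.
Row 5, column 1: eliminating its row and column leaves {B, C, G}.
Row 5, column 2: eliminating its row and column leaves {B, C, F, G}.
Row 5, column 4: eliminating its row and column leaves {A, B, E, F}.
Row 5, column 5: eliminating its row and column leaves {A, C, E}.
Row 5, column 6: eliminating its row and column leaves {C, G}.
Row 5, column 7: eliminating its row and column leaves {E}.
Row 7, column 1: eliminating its row and column leaves {B, C, D}.
Row 7, column 2: eliminating its row and column leaves {B, C}.
Row 7, column 4: eliminating its row and column leaves {B, D, E}.
Row 7, column 5: eliminating its row and column leaves {C, D, E}.
Enumerating the assignments across these blanks that avoid any row or column repeat gives 7 completions.

7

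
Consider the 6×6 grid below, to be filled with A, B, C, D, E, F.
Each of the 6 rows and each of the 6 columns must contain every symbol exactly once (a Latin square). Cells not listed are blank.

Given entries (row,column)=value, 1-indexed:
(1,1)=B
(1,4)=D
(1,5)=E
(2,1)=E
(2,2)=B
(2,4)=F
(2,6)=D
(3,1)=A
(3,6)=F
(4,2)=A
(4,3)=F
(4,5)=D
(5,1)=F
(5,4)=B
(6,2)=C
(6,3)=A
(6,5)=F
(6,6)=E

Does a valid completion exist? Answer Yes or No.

No

Row 6, column 4: row 6 together with column 4 already contain {A, B, C, D, E, F} — every symbol — so nothing can go there. The grid has no valid completion.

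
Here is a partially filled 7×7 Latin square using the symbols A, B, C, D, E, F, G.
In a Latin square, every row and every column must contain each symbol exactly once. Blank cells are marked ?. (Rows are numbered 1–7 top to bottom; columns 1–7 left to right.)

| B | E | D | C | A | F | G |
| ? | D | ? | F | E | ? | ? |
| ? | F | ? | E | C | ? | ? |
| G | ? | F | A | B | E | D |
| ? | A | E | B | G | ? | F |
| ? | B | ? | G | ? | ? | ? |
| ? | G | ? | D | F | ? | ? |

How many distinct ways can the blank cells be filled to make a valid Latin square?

9

Row 2, column 1: eliminating its row and column leaves {A, C}.
Row 2, column 3: eliminating its row and column leaves {A, B, C, G}.
Row 2, column 6: eliminating its row and column leaves {A, B, C, G}.
Row 2, column 7: eliminating its row and column leaves {A, B, C}.
Row 3, column 1: eliminating its row and column leaves {A, D}.
Row 3, column 3: eliminating its row and column leaves {A, B, G}.
Row 3, column 6: eliminating its row and column leaves {A, B, D, G}.
Row 3, column 7: eliminating its row and column leaves {A, B}.
Row 4, column 2: eliminating its row and column leaves {C}.
Row 5, column 1: eliminating its row and column leaves {C, D}.
Row 5, column 6: eliminating its row and column leaves {C, D}.
Row 6, column 1: eliminating its row and column leaves {A, C, D, E, F}.
Row 6, column 3: eliminating its row and column leaves {A, C}.
Row 6, column 5: eliminating its row and column leaves {D}.
Row 6, column 6: eliminating its row and column leaves {A, C, D}.
Row 6, column 7: eliminating its row and column leaves {A, C, E}.
Row 7, column 1: eliminating its row and column leaves {A, C, E}.
Row 7, column 3: eliminating its row and column leaves {A, B, C}.
Row 7, column 6: eliminating its row and column leaves {A, B, C}.
Row 7, column 7: eliminating its row and column leaves {A, B, C, E}.
Enumerating the assignments across these blanks that avoid any row or column repeat gives 9 completions.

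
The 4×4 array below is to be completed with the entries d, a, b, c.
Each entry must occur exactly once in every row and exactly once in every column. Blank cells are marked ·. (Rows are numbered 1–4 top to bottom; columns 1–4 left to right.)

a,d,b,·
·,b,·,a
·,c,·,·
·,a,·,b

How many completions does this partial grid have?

2

Row 1, column 4: eliminating its row and column leaves {c}.
Row 2, column 1: eliminating its row and column leaves {d, c}.
Row 2, column 3: eliminating its row and column leaves {d, c}.
Row 3, column 1: eliminating its row and column leaves {d, b}.
Row 3, column 3: eliminating its row and column leaves {d, a}.
Row 3, column 4: eliminating its row and column leaves {d}.
Row 4, column 1: eliminating its row and column leaves {d, c}.
Row 4, column 3: eliminating its row and column leaves {d, c}.
Enumerating the assignments across these blanks that avoid any row or column repeat gives 2 completions.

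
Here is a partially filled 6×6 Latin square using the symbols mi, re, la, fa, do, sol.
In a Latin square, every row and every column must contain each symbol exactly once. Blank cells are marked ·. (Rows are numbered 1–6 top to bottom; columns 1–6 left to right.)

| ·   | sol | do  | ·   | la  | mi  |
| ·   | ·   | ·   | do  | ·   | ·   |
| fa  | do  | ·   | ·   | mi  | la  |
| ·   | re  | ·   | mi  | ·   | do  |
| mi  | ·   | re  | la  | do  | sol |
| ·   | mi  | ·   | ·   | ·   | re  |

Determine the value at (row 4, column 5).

Row 1, column 1: row 1 has {mi, la, do, sol} and column 1 has {mi, fa}, leaving only re.
Row 1, column 4: row 1 has {mi, re, la, do, sol} and column 4 has {mi, la, do}, leaving only fa.
Row 2, column 6: row 2 has {do} and column 6 has {mi, re, la, do, sol}, leaving only fa.
Row 2, column 2: row 2 has {fa, do} and column 2 has {mi, re, do, sol}, leaving only la.
Row 2, column 1: row 2 has {la, fa, do} and column 1 has {mi, re, fa}, leaving only sol.
Row 2, column 3: row 2 has {la, fa, do, sol} and column 3 has {re, do}, leaving only mi.
Row 2, column 5: row 2 has {mi, la, fa, do, sol} and column 5 has {mi, la, do}, leaving only re.
Row 3, column 3: row 3 has {mi, la, fa, do} and column 3 has {mi, re, do}, leaving only sol.
Row 3, column 4: row 3 has {mi, la, fa, do, sol} and column 4 has {mi, la, fa, do}, leaving only re.
Row 4, column 1: row 4 has {mi, re, do} and column 1 has {mi, re, fa, sol}, leaving only la.
Row 4, column 3: row 4 has {mi, re, la, do} and column 3 has {mi, re, do, sol}, leaving only fa.
Row 4 already has {mi, re, la, fa, do} and column 5 already has {mi, re, la, do}, so row 4, column 5 must be sol.

sol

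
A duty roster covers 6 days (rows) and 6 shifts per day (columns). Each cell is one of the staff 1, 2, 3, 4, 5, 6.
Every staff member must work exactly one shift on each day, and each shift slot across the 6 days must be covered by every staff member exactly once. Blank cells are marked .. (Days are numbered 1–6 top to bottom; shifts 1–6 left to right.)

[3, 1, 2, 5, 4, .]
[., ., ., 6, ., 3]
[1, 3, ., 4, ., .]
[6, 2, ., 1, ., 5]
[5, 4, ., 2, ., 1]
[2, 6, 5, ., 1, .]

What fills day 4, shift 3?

Day 1, shift 6: day 1 has {1, 2, 3, 4, 5} and shift 6 has {1, 3, 5}, leaving only 6.
Day 2, shift 1: day 2 has {3, 6} and shift 1 has {1, 2, 3, 5, 6}, leaving only 4.
Day 2, shift 2: day 2 has {3, 4, 6} and shift 2 has {1, 2, 3, 4, 6}, leaving only 5.
Day 2, shift 3: day 2 has {3, 4, 5, 6} and shift 3 has {2, 5}, leaving only 1.
Day 2, shift 5: day 2 has {1, 3, 4, 5, 6} and shift 5 has {1, 4}, leaving only 2.
Day 3, shift 3: day 3 has {1, 3, 4} and shift 3 has {1, 2, 5}, leaving only 6.
Day 3, shift 5: day 3 has {1, 3, 4, 6} and shift 5 has {1, 2, 4}, leaving only 5.
Day 3, shift 6: day 3 has {1, 3, 4, 5, 6} and shift 6 has {1, 3, 5, 6}, leaving only 2.
Day 4, shift 5: day 4 has {1, 2, 5, 6} and shift 5 has {1, 2, 4, 5}, leaving only 3.
Day 4 already has {1, 2, 3, 5, 6} and shift 3 already has {1, 2, 5, 6}, so day 4, shift 3 must be 4.

4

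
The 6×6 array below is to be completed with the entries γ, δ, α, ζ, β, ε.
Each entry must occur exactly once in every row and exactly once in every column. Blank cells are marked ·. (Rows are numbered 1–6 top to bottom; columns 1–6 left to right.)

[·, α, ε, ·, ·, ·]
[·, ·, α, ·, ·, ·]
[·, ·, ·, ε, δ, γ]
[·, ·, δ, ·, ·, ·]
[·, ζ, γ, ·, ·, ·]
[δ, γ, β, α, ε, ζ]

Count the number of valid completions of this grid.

Row 1, column 1: eliminating its row and column leaves {γ, ζ, β}.
Row 1, column 4: eliminating its row and column leaves {γ, δ, ζ, β}.
Row 1, column 5: eliminating its row and column leaves {γ, ζ, β}.
Row 1, column 6: eliminating its row and column leaves {δ, β}.
Row 2, column 1: eliminating its row and column leaves {γ, ζ, β, ε}.
Row 2, column 2: eliminating its row and column leaves {δ, β, ε}.
Row 2, column 4: eliminating its row and column leaves {γ, δ, ζ, β}.
Row 2, column 5: eliminating its row and column leaves {γ, ζ, β}.
Row 2, column 6: eliminating its row and column leaves {δ, β, ε}.
Row 3, column 1: eliminating its row and column leaves {α, ζ, β}.
Row 3, column 2: eliminating its row and column leaves {β}.
Row 3, column 3: eliminating its row and column leaves {ζ}.
Row 4, column 1: eliminating its row and column leaves {γ, α, ζ, β, ε}.
Row 4, column 2: eliminating its row and column leaves {β, ε}.
Row 4, column 4: eliminating its row and column leaves {γ, ζ, β}.
Row 4, column 5: eliminating its row and column leaves {γ, α, ζ, β}.
Row 4, column 6: eliminating its row and column leaves {α, β, ε}.
Row 5, column 1: eliminating its row and column leaves {α, β, ε}.
Row 5, column 4: eliminating its row and column leaves {δ, β}.
Row 5, column 5: eliminating its row and column leaves {α, β}.
Row 5, column 6: eliminating its row and column leaves {δ, α, β, ε}.
Enumerating the assignments across these blanks that avoid any row or column repeat gives 24 completions.

24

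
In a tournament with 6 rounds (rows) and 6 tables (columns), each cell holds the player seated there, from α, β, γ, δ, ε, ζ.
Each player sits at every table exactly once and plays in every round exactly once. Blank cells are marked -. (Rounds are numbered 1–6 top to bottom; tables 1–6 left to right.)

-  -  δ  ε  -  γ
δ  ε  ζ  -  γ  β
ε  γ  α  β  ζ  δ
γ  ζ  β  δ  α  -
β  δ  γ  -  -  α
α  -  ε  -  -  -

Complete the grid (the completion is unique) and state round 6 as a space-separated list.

α β ε γ δ ζ

Round 6, table 2: round 6 has {α, ε} and table 2 has {γ, δ, ε, ζ}, leaving only β.
Round 6, table 5: round 6 has {α, β, ε} and table 5 has {α, γ, ζ}, leaving only δ.
Round 6, table 6: round 6 has {α, β, δ, ε} and table 6 has {α, β, γ, δ}, leaving only ζ.
Round 6, table 4: round 6 has {α, β, δ, ε, ζ} and table 4 has {β, δ, ε}, leaving only γ.
So round 6 reads: α β ε γ δ ζ.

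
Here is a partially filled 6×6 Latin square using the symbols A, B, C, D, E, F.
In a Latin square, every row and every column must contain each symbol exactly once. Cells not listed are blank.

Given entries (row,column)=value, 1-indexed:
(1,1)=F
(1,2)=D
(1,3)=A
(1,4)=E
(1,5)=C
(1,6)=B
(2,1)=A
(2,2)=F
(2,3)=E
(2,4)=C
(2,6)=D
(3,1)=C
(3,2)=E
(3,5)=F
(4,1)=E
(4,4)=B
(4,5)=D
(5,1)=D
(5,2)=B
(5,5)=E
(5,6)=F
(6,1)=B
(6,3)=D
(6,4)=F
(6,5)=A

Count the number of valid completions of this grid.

1

Row 2, column 5: eliminating its row and column leaves {B}.
Row 3, column 3: eliminating its row and column leaves {B}.
Row 3, column 4: eliminating its row and column leaves {A, D}.
Row 3, column 6: eliminating its row and column leaves {A}.
Row 4, column 2: eliminating its row and column leaves {A, C}.
Row 4, column 3: eliminating its row and column leaves {C, F}.
Row 4, column 6: eliminating its row and column leaves {A, C}.
Row 5, column 3: eliminating its row and column leaves {C}.
Row 5, column 4: eliminating its row and column leaves {A}.
Row 6, column 2: eliminating its row and column leaves {C}.
Row 6, column 6: eliminating its row and column leaves {C, E}.
Only one assignment across all blanks avoids any row or column repeat, giving 1 completion.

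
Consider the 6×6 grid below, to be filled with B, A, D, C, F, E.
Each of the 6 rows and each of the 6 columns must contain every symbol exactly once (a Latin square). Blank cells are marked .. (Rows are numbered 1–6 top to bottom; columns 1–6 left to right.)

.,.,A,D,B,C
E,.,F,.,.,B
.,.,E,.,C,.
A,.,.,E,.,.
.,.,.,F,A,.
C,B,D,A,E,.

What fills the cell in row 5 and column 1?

B

Row 1, column 1: row 1 has {B, A, D, C} and column 1 has {A, C, E}, leaving only F.
Row 1, column 2: row 1 has {B, A, D, C, F} and column 2 has {B}, leaving only E.
Row 2, column 4: row 2 has {B, F, E} and column 4 has {A, D, F, E}, leaving only C.
Row 2, column 5: row 2 has {B, C, F, E} and column 5 has {B, A, C, E}, leaving only D.
Row 2, column 2: row 2 has {B, D, C, F, E} and column 2 has {B, E}, leaving only A.
Row 3, column 4: row 3 has {C, E} and column 4 has {A, D, C, F, E}, leaving only B.
Row 3, column 1: row 3 has {B, C, E} and column 1 has {A, C, F, E}, leaving only D.
Row 5 already has {A, F} and column 1 already has {A, D, C, F, E}, so row 5, column 1 must be B.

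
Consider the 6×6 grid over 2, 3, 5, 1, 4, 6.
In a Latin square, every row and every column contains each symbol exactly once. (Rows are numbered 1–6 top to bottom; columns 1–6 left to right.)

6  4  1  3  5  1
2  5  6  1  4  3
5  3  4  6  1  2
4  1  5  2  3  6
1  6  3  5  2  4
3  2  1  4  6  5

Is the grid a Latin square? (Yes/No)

No

Row 1 contains 1 twice (at columns 3 and 6), so it is not a permutation.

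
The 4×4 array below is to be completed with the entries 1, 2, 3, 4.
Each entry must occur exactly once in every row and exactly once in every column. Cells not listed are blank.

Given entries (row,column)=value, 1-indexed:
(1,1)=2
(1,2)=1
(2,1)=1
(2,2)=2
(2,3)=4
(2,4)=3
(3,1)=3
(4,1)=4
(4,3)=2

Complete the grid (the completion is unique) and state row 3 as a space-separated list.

Row 3, column 2: row 3 has {3} and column 2 has {1, 2}, leaving only 4.
Row 3, column 3: row 3 has {3, 4} and column 3 has {2, 4}, leaving only 1.
Row 3, column 4: row 3 has {1, 3, 4} and column 4 has {3}, leaving only 2.
So row 3 reads: 3 4 1 2.

3 4 1 2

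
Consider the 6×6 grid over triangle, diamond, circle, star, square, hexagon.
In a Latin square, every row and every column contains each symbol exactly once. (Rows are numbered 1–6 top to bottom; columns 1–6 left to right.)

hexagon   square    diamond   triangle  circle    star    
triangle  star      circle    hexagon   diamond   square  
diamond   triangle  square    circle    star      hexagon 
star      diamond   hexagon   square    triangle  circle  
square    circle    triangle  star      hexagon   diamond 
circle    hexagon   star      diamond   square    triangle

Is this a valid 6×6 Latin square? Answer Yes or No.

Yes

Each row is a permutation of the 6 symbols, and so is each column.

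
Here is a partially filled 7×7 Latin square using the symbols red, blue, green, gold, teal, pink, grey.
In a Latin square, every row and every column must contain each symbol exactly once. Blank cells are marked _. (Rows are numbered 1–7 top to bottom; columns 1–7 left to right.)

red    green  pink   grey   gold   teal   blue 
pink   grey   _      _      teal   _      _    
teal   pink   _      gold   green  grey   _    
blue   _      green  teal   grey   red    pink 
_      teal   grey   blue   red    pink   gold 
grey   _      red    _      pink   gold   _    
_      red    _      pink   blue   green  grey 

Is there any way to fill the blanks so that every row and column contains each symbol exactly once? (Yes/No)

No row or column among the givens repeats a symbol, and propagating forced cells runs into no contradiction.
One valid completion exists (for instance, red green pink grey gold teal blue / pink grey gold red teal blue green / teal pink blue gold green grey red / blue gold green teal grey red pink / green teal grey blue red pink gold / grey blue red green pink gold teal / gold red teal pink blue green grey).

Yes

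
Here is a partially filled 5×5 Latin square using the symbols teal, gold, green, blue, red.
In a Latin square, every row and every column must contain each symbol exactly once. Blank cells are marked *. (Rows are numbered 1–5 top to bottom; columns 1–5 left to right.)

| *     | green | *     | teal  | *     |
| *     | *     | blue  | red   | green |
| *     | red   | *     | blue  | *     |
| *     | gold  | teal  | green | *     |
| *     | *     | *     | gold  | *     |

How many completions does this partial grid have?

3

Row 1, column 1: eliminating its row and column leaves {gold, blue, red}.
Row 1, column 3: eliminating its row and column leaves {gold, red}.
Row 1, column 5: eliminating its row and column leaves {gold, blue, red}.
Row 2, column 1: eliminating its row and column leaves {teal, gold}.
Row 2, column 2: eliminating its row and column leaves {teal}.
Row 3, column 1: eliminating its row and column leaves {teal, gold, green}.
Row 3, column 3: eliminating its row and column leaves {gold, green}.
Row 3, column 5: eliminating its row and column leaves {teal, gold}.
Row 4, column 1: eliminating its row and column leaves {blue, red}.
Row 4, column 5: eliminating its row and column leaves {blue, red}.
Row 5, column 1: eliminating its row and column leaves {teal, green, blue, red}.
Row 5, column 2: eliminating its row and column leaves {teal, blue}.
Row 5, column 3: eliminating its row and column leaves {green, red}.
Row 5, column 5: eliminating its row and column leaves {teal, blue, red}.
Enumerating the assignments across these blanks that avoid any row or column repeat gives 3 completions.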